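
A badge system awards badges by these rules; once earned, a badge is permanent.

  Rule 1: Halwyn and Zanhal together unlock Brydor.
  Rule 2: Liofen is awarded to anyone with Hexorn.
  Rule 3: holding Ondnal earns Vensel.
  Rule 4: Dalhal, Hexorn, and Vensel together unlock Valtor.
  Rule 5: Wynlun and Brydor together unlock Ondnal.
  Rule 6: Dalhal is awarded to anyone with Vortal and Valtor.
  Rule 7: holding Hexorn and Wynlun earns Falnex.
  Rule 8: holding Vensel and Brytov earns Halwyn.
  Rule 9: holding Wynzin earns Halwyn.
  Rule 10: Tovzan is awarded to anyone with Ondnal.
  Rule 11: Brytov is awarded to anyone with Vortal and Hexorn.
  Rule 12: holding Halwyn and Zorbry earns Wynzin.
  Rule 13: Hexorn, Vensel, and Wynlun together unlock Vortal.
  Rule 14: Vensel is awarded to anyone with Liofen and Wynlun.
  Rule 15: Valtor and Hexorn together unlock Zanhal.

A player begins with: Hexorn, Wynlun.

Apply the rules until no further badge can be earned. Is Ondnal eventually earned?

No

Ondnal would need Wynlun and Brydor (Rule 5), but Brydor is never earned.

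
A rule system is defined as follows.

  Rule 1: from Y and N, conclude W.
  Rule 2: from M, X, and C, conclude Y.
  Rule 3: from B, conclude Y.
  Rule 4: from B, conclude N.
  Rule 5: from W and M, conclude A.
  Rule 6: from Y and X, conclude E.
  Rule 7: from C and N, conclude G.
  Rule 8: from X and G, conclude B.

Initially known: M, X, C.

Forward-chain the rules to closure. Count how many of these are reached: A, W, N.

A would need W and M (Rule 5), but W is never established.
W would need Y and N (Rule 1), but N is never established.
N would need B (Rule 4), but B is never established.
None of the 3 are reached.

0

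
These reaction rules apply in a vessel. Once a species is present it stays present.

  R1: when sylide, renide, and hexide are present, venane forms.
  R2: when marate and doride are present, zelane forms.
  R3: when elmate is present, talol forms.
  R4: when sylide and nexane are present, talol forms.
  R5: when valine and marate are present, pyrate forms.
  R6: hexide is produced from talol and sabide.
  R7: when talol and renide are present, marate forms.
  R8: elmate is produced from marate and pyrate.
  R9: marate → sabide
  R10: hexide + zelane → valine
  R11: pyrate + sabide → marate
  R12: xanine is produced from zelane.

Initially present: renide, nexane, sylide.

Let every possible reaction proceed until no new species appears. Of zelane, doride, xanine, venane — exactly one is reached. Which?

venane

sylide and nexane present → talol forms (R4).
talol and renide present → marate forms (R7).
marate present → sabide forms (R9).
talol and sabide present → hexide forms (R6).
sylide, renide, and hexide present → venane forms (R1).
zelane would need marate and doride (R2), but doride never forms. No rule produces doride, and it is not given. xanine would need zelane (R12), but zelane never forms.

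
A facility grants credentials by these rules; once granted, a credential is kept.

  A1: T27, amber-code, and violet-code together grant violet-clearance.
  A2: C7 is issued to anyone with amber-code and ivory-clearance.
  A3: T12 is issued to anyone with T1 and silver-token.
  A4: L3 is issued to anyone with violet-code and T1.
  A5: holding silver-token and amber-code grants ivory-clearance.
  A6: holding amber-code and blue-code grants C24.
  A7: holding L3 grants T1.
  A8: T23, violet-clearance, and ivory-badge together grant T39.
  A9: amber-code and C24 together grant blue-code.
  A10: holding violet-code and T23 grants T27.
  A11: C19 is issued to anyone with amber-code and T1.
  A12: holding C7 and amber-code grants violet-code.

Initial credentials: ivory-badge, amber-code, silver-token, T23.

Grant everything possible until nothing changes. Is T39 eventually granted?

Holding silver-token and amber-code grants ivory-clearance (A5).
Holding amber-code and ivory-clearance grants C7 (A2).
Holding C7 and amber-code grants violet-code (A12).
Holding violet-code and T23 grants T27 (A10).
Holding T27, amber-code, and violet-code grants violet-clearance (A1).
Holding T23, violet-clearance, and ivory-badge grants T39 (A8).

Yes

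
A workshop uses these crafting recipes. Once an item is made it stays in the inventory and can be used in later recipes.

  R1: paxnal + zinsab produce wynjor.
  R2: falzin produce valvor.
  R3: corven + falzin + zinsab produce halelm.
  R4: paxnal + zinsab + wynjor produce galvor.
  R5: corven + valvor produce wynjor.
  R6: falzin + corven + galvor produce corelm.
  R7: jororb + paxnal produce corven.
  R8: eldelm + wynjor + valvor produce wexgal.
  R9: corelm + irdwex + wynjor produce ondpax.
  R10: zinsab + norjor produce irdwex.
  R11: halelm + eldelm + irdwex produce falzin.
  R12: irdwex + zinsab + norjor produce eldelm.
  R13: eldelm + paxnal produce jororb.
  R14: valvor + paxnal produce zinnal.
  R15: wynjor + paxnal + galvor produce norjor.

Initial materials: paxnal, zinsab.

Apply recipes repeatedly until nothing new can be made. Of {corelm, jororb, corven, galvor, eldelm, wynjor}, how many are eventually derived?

5

Using R1, paxnal and zinsab make wynjor.
paxnal + zinsab + wynjor → galvor (R4).
Using R15, wynjor, paxnal, and galvor make norjor.
zinsab + norjor → irdwex (R10).
Using R12, irdwex, zinsab, and norjor make eldelm.
Using R13, eldelm and paxnal make jororb.
Using R7, jororb and paxnal make corven.
corelm would need falzin, corven, and galvor (R6), but falzin is never obtained.
jororb: reached.
corven: reached.
galvor: reached.
eldelm: reached.
wynjor: reached.
Reached: jororb, corven, galvor, eldelm, and wynjor — 5 of the 6.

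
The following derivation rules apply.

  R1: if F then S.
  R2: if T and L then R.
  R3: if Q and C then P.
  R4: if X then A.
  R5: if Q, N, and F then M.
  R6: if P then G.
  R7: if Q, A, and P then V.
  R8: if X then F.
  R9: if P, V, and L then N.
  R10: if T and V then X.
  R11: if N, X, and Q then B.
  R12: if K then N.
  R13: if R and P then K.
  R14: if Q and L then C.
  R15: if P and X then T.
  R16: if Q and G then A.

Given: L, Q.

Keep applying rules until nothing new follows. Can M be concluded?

M would need Q, N, and F (R5), but F is never established.

No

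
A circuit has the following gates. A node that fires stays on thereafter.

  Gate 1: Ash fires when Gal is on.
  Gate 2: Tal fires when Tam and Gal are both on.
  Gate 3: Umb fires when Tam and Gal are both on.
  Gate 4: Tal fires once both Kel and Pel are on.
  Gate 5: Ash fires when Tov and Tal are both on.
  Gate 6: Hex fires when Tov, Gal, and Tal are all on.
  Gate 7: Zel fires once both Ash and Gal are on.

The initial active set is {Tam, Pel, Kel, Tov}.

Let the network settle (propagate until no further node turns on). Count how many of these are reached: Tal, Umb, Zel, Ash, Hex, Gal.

2

Kel and Pel are on, so Tal fires (Gate 4).
Gate 5: Tov and Tal on → Ash on.
Tal: reached.
Umb would need Tam and Gal (Gate 3), but Gal never turns on.
Zel would need Ash and Gal (Gate 7), but Gal never turns on.
Ash: reached.
Hex would need Tov, Gal, and Tal (Gate 6), but Gal never turns on.
No rule produces Gal, and it is not given.
Reached: Tal and Ash — 2 of the 6.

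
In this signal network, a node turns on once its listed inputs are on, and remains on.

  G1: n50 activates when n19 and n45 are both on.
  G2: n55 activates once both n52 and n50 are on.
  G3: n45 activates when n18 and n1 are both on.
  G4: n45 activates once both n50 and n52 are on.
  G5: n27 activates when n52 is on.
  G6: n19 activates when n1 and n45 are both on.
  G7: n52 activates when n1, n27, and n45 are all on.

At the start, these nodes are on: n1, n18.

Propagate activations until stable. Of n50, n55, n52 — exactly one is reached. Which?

G3: n18 and n1 on → n45 on.
n1 and n45 are on, so n19 activates (G6).
G1: n19 and n45 on → n50 on.
n55 would need n52 and n50 (G2), but n52 never turns on. n52 would need n1, n27, and n45 (G7), but n27 never turns on.

n50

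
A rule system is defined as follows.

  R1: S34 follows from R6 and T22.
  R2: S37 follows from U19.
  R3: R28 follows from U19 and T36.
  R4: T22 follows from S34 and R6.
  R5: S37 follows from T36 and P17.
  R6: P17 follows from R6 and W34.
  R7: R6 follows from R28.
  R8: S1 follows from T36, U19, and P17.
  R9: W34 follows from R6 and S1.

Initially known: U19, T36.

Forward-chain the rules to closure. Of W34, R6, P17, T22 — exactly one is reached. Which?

R6

From U19 and T36, R3 gives R28.
R28 holds, so R6 follows (R7).
W34 would need R6 and S1 (R9), but S1 is never established. P17 would need R6 and W34 (R6), but W34 is never established. T22 would need S34 and R6 (R4), but S34 is never established.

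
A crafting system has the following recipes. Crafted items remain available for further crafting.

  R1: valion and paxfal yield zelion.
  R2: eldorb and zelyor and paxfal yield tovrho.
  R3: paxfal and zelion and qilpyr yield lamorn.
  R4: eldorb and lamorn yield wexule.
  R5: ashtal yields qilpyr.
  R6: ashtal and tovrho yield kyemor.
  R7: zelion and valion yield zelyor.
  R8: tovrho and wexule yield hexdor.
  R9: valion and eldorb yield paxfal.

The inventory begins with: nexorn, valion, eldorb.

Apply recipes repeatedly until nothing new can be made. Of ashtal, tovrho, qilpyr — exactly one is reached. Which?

tovrho

Using R9, valion and eldorb make paxfal.
Using R1, valion and paxfal make zelion.
Using R7, zelion and valion make zelyor.
eldorb and zelyor and paxfal → tovrho (R2).
No rule produces ashtal, and it is not given. qilpyr would need ashtal (R5), but ashtal is never obtained.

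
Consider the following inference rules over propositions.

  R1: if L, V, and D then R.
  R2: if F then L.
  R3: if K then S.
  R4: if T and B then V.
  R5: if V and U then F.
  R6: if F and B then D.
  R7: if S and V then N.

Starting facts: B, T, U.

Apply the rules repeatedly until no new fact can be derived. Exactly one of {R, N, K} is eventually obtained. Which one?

T and B hold, so V follows (R4).
V and U hold, so F follows (R5).
From F and B, R6 gives D.
From F, R2 gives L.
L, V, and D hold, so R follows (R1).
N would need S and V (R7), but S is never established. No rule produces K, and it is not given.

R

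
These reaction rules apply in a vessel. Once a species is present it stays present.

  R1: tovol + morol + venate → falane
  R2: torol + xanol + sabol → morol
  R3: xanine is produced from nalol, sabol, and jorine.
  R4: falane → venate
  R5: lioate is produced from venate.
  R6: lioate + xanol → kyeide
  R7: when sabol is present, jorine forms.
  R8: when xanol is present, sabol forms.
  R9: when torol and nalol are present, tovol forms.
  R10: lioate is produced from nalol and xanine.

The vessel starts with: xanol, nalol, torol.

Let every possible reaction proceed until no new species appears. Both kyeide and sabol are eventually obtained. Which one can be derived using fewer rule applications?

sabol: xanol present → sabol forms (R8). [1 rule application]
kyeide: xanol present → sabol forms (R8). sabol present → jorine forms (R7). nalol, sabol, and jorine present → xanine forms (R3). nalol and xanine present → lioate forms (R10). lioate and xanol present → kyeide forms (R6). [5 rule applications]
sabol needs fewer.

sabol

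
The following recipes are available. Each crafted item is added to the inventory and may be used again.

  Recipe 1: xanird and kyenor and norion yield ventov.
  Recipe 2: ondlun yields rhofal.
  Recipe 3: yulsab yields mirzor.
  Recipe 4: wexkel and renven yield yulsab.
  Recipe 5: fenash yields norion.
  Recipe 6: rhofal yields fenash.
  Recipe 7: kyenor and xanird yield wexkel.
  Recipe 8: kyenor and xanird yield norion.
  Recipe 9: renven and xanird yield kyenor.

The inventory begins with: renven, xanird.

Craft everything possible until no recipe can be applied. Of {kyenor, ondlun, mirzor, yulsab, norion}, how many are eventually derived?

renven and xanird → kyenor (Recipe 9).
kyenor and xanird → wexkel (Recipe 7).
Using Recipe 8, kyenor and xanird make norion.
wexkel and renven → yulsab (Recipe 4).
Using Recipe 3, yulsab makes mirzor.
kyenor: reached.
No rule produces ondlun, and it is not given.
mirzor: reached.
yulsab: reached.
norion: reached.
Reached: kyenor, mirzor, yulsab, and norion — 4 of the 5.

4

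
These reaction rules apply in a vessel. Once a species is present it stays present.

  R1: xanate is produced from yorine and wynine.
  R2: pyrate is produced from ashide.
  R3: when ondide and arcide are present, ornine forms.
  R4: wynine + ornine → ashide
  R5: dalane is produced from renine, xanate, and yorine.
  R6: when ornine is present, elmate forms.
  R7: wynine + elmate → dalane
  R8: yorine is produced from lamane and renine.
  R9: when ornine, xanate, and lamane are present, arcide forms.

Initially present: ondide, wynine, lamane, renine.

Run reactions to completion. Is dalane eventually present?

lamane and renine present → yorine forms (R8).
yorine and wynine present → xanate forms (R1).
renine, xanate, and yorine present → dalane forms (R5).

Yes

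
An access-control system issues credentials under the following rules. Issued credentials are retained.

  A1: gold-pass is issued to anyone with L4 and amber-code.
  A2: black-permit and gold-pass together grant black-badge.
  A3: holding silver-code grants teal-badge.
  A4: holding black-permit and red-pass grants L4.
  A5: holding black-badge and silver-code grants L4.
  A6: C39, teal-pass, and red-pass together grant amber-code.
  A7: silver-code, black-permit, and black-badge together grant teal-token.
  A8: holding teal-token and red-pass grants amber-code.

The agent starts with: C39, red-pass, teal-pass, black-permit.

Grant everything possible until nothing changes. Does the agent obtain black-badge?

Holding black-permit and red-pass grants L4 (A4).
Holding C39, teal-pass, and red-pass grants amber-code (A6).
Holding L4 and amber-code grants gold-pass (A1).
Holding black-permit and gold-pass grants black-badge (A2).

Yes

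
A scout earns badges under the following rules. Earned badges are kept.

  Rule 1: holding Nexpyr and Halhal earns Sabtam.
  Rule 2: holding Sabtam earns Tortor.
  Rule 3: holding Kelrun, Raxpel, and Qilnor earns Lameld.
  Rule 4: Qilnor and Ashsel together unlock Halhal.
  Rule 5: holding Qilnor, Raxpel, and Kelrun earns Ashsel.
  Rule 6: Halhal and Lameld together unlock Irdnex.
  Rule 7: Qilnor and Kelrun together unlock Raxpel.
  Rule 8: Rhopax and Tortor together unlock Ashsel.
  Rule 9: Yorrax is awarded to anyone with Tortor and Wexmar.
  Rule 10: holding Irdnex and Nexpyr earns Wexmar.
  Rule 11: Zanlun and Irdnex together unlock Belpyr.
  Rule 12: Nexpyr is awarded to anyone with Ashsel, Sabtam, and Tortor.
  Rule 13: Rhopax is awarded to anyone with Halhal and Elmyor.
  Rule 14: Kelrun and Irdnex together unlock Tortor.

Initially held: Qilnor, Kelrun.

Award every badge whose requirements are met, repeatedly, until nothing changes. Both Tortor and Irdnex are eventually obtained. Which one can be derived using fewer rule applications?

Irdnex

Irdnex: With Qilnor and Kelrun, Raxpel is earned (Rule 7). With Kelrun, Raxpel, and Qilnor, Lameld is earned (Rule 3). With Qilnor, Raxpel, and Kelrun, Ashsel is earned (Rule 5). With Qilnor and Ashsel, Halhal is earned (Rule 4). With Halhal and Lameld, Irdnex is earned (Rule 6). [5 rule applications]
Tortor: With Qilnor and Kelrun, Raxpel is earned (Rule 7). With Kelrun, Raxpel, and Qilnor, Lameld is earned (Rule 3). With Qilnor, Raxpel, and Kelrun, Ashsel is earned (Rule 5). With Qilnor and Ashsel, Halhal is earned (Rule 4). With Halhal and Lameld, Irdnex is earned (Rule 6). With Kelrun and Irdnex, Tortor is earned (Rule 14). [6 rule applications]
Irdnex needs fewer.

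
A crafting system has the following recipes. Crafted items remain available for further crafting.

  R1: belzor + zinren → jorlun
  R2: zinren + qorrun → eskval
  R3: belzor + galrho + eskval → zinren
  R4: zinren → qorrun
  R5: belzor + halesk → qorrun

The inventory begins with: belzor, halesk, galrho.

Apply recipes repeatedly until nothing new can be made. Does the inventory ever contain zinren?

zinren would need belzor, galrho, and eskval (R3), but eskval is never obtained.

No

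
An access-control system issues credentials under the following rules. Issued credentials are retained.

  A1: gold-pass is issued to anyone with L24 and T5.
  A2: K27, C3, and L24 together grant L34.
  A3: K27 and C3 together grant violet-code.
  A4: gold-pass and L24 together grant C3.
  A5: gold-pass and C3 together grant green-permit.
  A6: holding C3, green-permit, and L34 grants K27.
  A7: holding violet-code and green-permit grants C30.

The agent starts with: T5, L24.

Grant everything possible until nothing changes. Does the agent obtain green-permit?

Yes

Holding L24 and T5 grants gold-pass (A1).
Holding gold-pass and L24 grants C3 (A4).
Holding gold-pass and C3 grants green-permit (A5).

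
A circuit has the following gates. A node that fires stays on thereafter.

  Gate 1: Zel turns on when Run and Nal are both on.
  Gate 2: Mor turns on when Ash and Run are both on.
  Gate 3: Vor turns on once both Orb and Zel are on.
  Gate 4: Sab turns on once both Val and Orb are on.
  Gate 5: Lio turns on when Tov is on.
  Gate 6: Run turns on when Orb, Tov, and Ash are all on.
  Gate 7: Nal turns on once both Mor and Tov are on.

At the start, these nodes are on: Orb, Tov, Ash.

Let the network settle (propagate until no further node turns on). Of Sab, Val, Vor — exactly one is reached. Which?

Gate 6: Orb, Tov, and Ash on → Run on.
Ash and Run are on, so Mor turns on (Gate 2).
Gate 7: Mor and Tov on → Nal on.
Run and Nal are on, so Zel turns on (Gate 1).
Gate 3: Orb and Zel on → Vor on.
No rule produces Val, and it is not given. Sab would need Val and Orb (Gate 4), but Val never turns on.

Vor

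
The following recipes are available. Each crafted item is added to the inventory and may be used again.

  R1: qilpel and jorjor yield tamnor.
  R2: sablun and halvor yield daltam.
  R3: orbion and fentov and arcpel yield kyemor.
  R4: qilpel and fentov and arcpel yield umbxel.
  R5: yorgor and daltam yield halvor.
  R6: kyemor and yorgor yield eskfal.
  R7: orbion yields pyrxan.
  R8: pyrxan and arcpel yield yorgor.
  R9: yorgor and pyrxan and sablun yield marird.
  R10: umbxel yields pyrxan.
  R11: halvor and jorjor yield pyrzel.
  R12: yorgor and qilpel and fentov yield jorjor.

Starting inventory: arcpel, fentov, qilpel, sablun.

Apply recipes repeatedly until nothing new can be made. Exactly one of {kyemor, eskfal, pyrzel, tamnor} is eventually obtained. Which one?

qilpel and fentov and arcpel → umbxel (R4).
umbxel → pyrxan (R10).
pyrxan and arcpel → yorgor (R8).
Using R12, yorgor, qilpel, and fentov make jorjor.
qilpel and jorjor → tamnor (R1).
eskfal would need kyemor and yorgor (R6), but kyemor is never obtained. kyemor would need orbion, fentov, and arcpel (R3), but orbion is never obtained. pyrzel would need halvor and jorjor (R11), but halvor is never obtained.

tamnor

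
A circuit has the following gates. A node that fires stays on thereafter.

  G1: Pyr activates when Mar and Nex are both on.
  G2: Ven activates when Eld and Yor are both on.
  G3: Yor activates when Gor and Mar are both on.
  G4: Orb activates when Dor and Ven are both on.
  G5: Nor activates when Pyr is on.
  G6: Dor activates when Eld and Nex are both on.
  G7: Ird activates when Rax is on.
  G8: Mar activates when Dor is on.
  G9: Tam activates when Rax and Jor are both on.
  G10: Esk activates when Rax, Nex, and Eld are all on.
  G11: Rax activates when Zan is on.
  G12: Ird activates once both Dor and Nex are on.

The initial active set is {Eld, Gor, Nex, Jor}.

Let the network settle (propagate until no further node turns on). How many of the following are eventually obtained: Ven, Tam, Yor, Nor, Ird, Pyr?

Eld and Nex are on, so Dor activates (G6).
Dor and Nex are on, so Ird activates (G12).
Dor is on, so Mar activates (G8).
Mar and Nex are on, so Pyr activates (G1).
G3: Gor and Mar on → Yor on.
Pyr is on, so Nor activates (G5).
G2: Eld and Yor on → Ven on.
Ven: reached.
Tam would need Rax and Jor (G9), but Rax never turns on.
Yor: reached.
Nor: reached.
Ird: reached.
Pyr: reached.
Reached: Ven, Yor, Nor, Ird, and Pyr — 5 of the 6.

5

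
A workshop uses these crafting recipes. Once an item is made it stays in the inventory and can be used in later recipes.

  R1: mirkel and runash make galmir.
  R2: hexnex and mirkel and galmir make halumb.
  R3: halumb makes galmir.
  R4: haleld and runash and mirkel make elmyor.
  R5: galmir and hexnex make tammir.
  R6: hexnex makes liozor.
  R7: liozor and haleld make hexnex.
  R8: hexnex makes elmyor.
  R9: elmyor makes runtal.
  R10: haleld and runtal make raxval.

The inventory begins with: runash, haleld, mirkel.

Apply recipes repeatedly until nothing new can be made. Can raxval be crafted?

Using R4, haleld, runash, and mirkel make elmyor.
elmyor → runtal (R9).
haleld and runtal → raxval (R10).

Yes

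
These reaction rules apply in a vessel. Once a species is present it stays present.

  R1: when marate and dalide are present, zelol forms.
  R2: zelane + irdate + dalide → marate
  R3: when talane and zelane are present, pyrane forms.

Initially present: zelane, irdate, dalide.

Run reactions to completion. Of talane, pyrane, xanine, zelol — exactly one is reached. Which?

zelol

zelane, irdate, and dalide present → marate forms (R2).
marate and dalide present → zelol forms (R1).
pyrane would need talane and zelane (R3), but talane never forms. No rule produces talane, and it is not given. No rule produces xanine, and it is not given.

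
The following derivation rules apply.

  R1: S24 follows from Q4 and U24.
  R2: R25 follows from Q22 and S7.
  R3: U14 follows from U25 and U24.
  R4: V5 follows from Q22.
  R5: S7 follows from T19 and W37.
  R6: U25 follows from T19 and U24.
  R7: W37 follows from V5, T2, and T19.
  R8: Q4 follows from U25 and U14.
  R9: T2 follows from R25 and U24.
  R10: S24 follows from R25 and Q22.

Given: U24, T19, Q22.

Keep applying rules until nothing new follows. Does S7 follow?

No

S7 would need T19 and W37 (R5), but W37 is never established.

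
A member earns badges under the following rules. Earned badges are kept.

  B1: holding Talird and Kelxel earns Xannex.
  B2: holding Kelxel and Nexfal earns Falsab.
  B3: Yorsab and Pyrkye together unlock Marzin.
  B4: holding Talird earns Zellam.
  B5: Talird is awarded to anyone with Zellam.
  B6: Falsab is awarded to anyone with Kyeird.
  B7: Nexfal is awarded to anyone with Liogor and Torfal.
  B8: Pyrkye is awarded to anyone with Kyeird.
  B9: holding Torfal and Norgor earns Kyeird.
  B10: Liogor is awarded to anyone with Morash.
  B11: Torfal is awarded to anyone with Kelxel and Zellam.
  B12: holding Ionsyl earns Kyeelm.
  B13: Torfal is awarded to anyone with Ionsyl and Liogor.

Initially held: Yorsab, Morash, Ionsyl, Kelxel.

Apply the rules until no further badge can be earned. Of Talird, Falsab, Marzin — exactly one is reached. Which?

Falsab

With Morash, Liogor is earned (B10).
With Ionsyl and Liogor, Torfal is earned (B13).
With Liogor and Torfal, Nexfal is earned (B7).
With Kelxel and Nexfal, Falsab is earned (B2).
Talird would need Zellam (B5), but Zellam is never earned. Marzin would need Yorsab and Pyrkye (B3), but Pyrkye is never earned.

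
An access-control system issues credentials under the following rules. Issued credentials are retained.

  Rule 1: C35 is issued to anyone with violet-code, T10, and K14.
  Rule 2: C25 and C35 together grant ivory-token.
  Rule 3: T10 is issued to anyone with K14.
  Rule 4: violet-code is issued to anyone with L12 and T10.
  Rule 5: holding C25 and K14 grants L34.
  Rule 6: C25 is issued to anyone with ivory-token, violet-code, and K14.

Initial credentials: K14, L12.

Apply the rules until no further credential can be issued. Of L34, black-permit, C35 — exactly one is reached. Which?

C35

Holding K14 grants T10 (Rule 3).
Holding L12 and T10 grants violet-code (Rule 4).
Holding violet-code, T10, and K14 grants C35 (Rule 1).
L34 would need C25 and K14 (Rule 5), but C25 is never granted. No rule produces black-permit, and it is not given.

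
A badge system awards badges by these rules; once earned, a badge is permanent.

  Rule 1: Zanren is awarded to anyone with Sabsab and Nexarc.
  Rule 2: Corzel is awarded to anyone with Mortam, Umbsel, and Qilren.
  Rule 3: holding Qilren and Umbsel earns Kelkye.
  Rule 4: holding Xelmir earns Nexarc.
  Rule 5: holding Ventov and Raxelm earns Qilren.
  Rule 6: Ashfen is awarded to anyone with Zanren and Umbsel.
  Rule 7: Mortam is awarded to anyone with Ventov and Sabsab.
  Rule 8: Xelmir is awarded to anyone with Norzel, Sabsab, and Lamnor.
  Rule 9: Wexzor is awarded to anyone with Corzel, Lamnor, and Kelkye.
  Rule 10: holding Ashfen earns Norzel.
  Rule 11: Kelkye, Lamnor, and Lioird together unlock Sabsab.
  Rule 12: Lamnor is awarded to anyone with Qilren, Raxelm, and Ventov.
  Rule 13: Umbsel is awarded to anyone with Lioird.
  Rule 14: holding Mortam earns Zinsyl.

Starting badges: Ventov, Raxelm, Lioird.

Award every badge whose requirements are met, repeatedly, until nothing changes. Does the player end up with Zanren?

Zanren would need Sabsab and Nexarc (Rule 1), but Nexarc is never earned.

No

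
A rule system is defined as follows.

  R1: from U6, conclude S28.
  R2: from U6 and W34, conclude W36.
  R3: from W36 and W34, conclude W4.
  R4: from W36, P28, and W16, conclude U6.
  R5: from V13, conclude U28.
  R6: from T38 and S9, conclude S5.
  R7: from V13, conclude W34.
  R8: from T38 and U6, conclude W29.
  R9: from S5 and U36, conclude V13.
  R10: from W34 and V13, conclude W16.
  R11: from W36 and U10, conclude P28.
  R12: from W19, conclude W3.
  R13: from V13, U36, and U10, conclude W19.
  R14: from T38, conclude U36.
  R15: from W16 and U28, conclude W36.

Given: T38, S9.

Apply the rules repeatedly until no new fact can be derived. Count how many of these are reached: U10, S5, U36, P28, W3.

T38 holds, so U36 follows (R14).
From T38 and S9, R6 gives S5.
No rule produces U10, and it is not given.
S5: reached.
U36: reached.
P28 would need W36 and U10 (R11), but U10 is never established.
W3 would need W19 (R12), but W19 is never established.
Reached: S5 and U36 — 2 of the 5.

2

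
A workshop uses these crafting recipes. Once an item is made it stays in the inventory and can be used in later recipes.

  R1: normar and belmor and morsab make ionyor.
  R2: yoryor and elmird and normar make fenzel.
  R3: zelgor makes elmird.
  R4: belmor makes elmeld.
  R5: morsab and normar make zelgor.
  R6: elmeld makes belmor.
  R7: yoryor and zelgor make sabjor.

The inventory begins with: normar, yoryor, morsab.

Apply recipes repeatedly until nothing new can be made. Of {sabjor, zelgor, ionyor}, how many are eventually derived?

2

morsab and normar → zelgor (R5).
Using R7, yoryor and zelgor make sabjor.
sabjor: reached.
zelgor: reached.
ionyor would need normar, belmor, and morsab (R1), but belmor is never obtained.
Reached: sabjor and zelgor — 2 of the 3.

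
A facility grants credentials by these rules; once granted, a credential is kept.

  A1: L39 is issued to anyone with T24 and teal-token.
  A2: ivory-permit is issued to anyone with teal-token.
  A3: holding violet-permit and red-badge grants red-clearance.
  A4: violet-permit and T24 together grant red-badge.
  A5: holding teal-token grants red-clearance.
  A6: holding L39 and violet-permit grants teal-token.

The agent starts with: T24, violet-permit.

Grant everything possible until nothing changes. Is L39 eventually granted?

No

L39 would need T24 and teal-token (A1), but teal-token is never granted.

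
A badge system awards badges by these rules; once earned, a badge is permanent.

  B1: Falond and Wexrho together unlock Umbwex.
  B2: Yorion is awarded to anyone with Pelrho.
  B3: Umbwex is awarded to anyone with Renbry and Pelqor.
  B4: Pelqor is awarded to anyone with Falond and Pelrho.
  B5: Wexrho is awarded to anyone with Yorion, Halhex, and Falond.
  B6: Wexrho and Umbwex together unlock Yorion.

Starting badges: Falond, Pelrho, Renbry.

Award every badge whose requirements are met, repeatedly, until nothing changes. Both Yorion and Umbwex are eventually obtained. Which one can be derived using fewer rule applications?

Yorion: With Pelrho, Yorion is earned (B2). [1 rule application]
Umbwex: With Falond and Pelrho, Pelqor is earned (B4). With Renbry and Pelqor, Umbwex is earned (B3). [2 rule applications]
Yorion needs fewer.

Yorion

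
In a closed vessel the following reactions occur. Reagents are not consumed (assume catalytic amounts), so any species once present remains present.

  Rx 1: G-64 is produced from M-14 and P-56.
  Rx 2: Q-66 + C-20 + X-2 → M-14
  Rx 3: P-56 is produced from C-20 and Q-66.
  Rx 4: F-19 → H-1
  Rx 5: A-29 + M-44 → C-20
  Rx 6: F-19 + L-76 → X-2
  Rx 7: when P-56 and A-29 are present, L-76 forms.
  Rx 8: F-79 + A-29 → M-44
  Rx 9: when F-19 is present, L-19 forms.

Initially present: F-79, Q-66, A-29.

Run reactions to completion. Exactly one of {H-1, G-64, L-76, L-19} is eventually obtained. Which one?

L-76

F-79 and A-29 present → M-44 forms (Rx 8).
A-29 and M-44 present → C-20 forms (Rx 5).
C-20 and Q-66 present → P-56 forms (Rx 3).
P-56 and A-29 present → L-76 forms (Rx 7).
L-19 would need F-19 (Rx 9), but F-19 never forms. G-64 would need M-14 and P-56 (Rx 1), but M-14 never forms. H-1 would need F-19 (Rx 4), but F-19 never forms.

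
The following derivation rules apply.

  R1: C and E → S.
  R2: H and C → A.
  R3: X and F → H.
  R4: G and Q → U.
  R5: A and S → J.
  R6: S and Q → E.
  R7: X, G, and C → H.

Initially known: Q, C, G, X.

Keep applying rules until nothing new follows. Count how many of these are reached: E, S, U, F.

G and Q hold, so U follows (R4).
E would need S and Q (R6), but S is never established.
S would need C and E (R1), but E is never established.
U: reached.
No rule produces F, and it is not given.
Reached: U — 1 of the 4.

1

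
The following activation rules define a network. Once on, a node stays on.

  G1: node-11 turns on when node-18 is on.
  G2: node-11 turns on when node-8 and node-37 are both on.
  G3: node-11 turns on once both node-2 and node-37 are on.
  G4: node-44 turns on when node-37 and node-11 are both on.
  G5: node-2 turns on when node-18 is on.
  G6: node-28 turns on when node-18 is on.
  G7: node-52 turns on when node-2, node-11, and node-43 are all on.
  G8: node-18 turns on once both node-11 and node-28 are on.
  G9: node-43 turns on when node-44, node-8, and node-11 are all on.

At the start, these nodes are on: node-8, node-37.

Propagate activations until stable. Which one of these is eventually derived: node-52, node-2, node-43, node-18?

node-43

G2: node-8 and node-37 on → node-11 on.
node-37 and node-11 are on, so node-44 turns on (G4).
G9: node-44, node-8, and node-11 on → node-43 on.
node-52 would need node-2, node-11, and node-43 (G7), but node-2 never turns on. node-2 would need node-18 (G5), but node-18 never turns on. node-18 would need node-11 and node-28 (G8), but node-28 never turns on.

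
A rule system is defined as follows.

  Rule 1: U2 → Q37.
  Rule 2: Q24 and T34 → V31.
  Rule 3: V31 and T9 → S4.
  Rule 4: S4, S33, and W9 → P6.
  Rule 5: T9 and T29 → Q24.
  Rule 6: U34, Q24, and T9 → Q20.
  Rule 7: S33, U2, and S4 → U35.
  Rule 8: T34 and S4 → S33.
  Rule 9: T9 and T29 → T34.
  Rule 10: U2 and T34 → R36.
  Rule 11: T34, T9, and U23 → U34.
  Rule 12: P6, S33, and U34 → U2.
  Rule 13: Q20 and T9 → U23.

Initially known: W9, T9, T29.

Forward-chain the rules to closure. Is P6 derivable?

From T9 and T29, Rule 9 gives T34.
T9 and T29 hold, so Q24 follows (Rule 5).
From Q24 and T34, Rule 2 gives V31.
V31 and T9 hold, so S4 follows (Rule 3).
T34 and S4 hold, so S33 follows (Rule 8).
From S4, S33, and W9, Rule 4 gives P6.

Yes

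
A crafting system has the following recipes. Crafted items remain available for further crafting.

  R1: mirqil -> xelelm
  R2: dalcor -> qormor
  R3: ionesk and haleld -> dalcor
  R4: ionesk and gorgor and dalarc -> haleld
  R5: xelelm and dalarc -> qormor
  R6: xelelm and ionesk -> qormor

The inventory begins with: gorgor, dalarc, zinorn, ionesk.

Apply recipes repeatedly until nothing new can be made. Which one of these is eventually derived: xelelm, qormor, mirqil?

Using R4, ionesk, gorgor, and dalarc make haleld.
ionesk and haleld -> dalcor (R3).
Using R2, dalcor makes qormor.
No rule produces mirqil, and it is not given. xelelm would need mirqil (R1), but mirqil is never obtained.

qormor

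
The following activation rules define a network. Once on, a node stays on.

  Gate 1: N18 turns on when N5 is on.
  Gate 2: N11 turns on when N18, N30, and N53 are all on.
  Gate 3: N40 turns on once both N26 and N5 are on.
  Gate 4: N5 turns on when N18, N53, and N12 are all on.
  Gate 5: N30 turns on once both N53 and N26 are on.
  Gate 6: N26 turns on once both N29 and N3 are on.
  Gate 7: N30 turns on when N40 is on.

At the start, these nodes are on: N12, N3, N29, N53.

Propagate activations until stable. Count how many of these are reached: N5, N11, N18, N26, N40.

Gate 6: N29 and N3 on → N26 on.
N5 would need N18, N53, and N12 (Gate 4), but N18 never turns on.
N11 would need N18, N30, and N53 (Gate 2), but N18 never turns on.
N18 would need N5 (Gate 1), but N5 never turns on.
N26: reached.
N40 would need N26 and N5 (Gate 3), but N5 never turns on.
Reached: N26 — 1 of the 5.

1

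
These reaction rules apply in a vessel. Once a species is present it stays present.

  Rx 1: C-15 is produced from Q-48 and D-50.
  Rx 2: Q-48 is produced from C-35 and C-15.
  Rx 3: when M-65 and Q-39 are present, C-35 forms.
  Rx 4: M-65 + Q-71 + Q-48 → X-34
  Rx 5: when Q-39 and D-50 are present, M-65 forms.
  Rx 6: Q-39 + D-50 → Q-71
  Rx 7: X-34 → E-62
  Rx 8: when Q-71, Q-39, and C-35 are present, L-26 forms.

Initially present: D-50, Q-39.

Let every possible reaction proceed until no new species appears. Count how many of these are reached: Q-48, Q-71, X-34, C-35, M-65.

Q-39 and D-50 present → Q-71 forms (Rx 6).
Q-39 and D-50 present → M-65 forms (Rx 5).
M-65 and Q-39 present → C-35 forms (Rx 3).
Q-48 would need C-35 and C-15 (Rx 2), but C-15 never forms.
Q-71: reached.
X-34 would need M-65, Q-71, and Q-48 (Rx 4), but Q-48 never forms.
C-35: reached.
M-65: reached.
Reached: Q-71, C-35, and M-65 — 3 of the 5.

3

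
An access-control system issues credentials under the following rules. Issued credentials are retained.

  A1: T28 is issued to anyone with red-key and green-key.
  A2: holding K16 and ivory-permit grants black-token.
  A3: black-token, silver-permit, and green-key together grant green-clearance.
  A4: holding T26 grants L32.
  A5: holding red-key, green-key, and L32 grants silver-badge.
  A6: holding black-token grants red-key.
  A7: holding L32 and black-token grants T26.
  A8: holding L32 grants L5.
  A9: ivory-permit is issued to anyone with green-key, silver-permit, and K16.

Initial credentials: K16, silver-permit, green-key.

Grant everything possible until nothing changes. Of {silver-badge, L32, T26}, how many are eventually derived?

silver-badge would need red-key, green-key, and L32 (A5), but L32 is never granted.
L32 would need T26 (A4), but T26 is never granted.
T26 would need L32 and black-token (A7), but L32 is never granted.
None of the 3 are reached.

0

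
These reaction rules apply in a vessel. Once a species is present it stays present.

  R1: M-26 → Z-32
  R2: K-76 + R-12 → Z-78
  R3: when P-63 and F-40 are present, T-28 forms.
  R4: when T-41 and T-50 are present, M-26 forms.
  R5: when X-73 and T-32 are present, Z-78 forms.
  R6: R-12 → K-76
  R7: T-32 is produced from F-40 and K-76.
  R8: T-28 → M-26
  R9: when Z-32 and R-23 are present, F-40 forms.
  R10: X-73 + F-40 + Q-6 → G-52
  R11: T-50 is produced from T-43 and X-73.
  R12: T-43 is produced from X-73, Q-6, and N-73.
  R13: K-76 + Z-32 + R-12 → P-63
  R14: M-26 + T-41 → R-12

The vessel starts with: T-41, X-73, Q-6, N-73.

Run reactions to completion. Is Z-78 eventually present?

X-73, Q-6, and N-73 present → T-43 forms (R12).
T-43 and X-73 present → T-50 forms (R11).
T-41 and T-50 present → M-26 forms (R4).
M-26 and T-41 present → R-12 forms (R14).
R-12 present → K-76 forms (R6).
K-76 and R-12 present → Z-78 forms (R2).

Yes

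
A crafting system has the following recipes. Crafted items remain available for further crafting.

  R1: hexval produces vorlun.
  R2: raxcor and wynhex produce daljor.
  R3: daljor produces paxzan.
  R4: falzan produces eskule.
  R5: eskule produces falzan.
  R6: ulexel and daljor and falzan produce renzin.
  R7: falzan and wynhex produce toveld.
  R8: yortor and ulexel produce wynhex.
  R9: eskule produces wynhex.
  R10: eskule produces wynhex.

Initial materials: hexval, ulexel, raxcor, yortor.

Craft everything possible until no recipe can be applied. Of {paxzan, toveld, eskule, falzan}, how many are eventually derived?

yortor and ulexel → wynhex (R8).
Using R2, raxcor and wynhex make daljor.
Using R3, daljor makes paxzan.
paxzan: reached.
toveld would need falzan and wynhex (R7), but falzan is never obtained.
eskule would need falzan (R4), but falzan is never obtained.
falzan would need eskule (R5), but eskule is never obtained.
Reached: paxzan — 1 of the 4.

1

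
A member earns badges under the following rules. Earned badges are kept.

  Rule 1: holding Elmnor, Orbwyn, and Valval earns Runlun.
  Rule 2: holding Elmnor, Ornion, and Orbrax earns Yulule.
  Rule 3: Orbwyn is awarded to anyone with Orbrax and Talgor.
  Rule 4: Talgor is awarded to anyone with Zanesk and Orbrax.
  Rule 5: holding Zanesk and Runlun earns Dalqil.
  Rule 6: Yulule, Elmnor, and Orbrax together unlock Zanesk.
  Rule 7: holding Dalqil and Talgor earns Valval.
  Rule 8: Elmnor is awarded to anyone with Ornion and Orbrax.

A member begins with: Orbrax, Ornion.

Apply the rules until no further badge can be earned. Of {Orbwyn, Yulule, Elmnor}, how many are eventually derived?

3

With Ornion and Orbrax, Elmnor is earned (Rule 8).
With Elmnor, Ornion, and Orbrax, Yulule is earned (Rule 2).
With Yulule, Elmnor, and Orbrax, Zanesk is earned (Rule 6).
With Zanesk and Orbrax, Talgor is earned (Rule 4).
With Orbrax and Talgor, Orbwyn is earned (Rule 3).
Orbwyn: reached.
Yulule: reached.
Elmnor: reached.
All 3 are reached.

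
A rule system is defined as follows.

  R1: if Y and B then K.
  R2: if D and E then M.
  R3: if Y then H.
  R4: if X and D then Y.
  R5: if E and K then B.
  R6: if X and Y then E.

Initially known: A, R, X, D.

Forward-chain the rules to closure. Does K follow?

K would need Y and B (R1), but B is never established.

No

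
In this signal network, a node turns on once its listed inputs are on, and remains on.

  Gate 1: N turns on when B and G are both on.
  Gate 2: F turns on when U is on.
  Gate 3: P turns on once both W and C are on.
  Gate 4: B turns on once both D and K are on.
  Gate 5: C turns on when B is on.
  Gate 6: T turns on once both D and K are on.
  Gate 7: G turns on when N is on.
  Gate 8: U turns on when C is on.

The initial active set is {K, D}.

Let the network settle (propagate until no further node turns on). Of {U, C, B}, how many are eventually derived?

D and K are on, so B turns on (Gate 4).
Gate 5: B on → C on.
C is on, so U turns on (Gate 8).
U: reached.
C: reached.
B: reached.
All 3 are reached.

3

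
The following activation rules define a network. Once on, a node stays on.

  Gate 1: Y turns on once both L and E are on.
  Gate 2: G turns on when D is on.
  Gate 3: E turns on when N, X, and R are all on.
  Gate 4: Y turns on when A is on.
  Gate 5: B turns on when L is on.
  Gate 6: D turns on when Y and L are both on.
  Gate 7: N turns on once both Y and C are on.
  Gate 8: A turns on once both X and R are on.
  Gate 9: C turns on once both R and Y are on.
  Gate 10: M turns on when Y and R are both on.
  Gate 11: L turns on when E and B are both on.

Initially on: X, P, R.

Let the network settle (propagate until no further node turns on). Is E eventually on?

Gate 8: X and R on → A on.
A is on, so Y turns on (Gate 4).
Gate 9: R and Y on → C on.
Y and C are on, so N turns on (Gate 7).
Gate 3: N, X, and R on → E on.

Yes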